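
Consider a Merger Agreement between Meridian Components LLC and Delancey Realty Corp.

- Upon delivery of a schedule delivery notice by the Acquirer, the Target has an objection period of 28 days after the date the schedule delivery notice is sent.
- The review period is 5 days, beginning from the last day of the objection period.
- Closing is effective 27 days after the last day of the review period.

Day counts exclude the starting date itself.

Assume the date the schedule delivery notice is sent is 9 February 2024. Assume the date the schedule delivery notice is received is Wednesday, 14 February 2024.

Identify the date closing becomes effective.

9 April 2024

The last day of the objection period: 28 calendar days after 9 February 2024 is 8 March 2024.
Adding 5 calendar days to 8 March 2024 gives 13 March 2024, which is the last day of the review period.
The date closing becomes effective: 13 March 2024 + 27 days = 9 April 2024.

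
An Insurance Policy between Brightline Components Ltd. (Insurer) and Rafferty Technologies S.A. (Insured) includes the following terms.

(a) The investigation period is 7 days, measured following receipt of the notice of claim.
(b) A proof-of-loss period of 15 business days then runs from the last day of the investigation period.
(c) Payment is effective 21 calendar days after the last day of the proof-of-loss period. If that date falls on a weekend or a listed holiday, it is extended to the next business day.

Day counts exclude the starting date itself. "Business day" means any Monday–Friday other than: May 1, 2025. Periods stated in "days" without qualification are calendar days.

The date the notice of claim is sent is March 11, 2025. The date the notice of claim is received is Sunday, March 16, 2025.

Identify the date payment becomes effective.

May 2, 2025

The last day of the investigation period: 7 calendar days after March 16, 2025 is March 23, 2025.
The last day of the proof-of-loss period: 15 business days after Sunday, March 23, 2025, skipping weekends — Mar 24, Mar 25, Mar 26, Mar 27, …, Apr 9, Apr 10, Apr 11 — lands on Friday, April 11, 2025.
The date payment becomes effective: April 11, 2025 + 21 days = May 2, 2025. May 2, 2025 is a Friday and is not a listed holiday, so no roll-forward applies.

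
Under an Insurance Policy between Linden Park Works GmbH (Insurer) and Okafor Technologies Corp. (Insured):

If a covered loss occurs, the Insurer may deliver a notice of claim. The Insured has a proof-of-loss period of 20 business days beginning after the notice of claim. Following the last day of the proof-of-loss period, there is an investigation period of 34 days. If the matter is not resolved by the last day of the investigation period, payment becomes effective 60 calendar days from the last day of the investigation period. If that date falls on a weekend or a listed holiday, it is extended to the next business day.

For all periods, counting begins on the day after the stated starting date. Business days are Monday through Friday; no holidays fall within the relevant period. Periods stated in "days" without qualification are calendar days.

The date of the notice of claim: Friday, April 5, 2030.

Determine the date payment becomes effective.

August 5, 2030

The last day of the proof-of-loss period: 20 business days after Friday, April 5, 2030, skipping weekends — Apr 8, Apr 9, Apr 10, Apr 11, …, May 1, May 2, May 3 — lands on Friday, May 3, 2030.
Adding 34 calendar days to May 3, 2030 gives June 6, 2030, which is the last day of the investigation period.
The date payment becomes effective: June 6, 2030 + 60 days = August 5, 2030. August 5, 2030 is a Monday, so no roll-forward applies.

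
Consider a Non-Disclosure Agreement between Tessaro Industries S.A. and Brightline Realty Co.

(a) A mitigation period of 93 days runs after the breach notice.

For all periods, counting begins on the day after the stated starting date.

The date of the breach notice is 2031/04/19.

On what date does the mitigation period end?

2031/07/21

Adding 93 calendar days to 2031/04/19 gives 2031/07/21, which is the last day of the mitigation period.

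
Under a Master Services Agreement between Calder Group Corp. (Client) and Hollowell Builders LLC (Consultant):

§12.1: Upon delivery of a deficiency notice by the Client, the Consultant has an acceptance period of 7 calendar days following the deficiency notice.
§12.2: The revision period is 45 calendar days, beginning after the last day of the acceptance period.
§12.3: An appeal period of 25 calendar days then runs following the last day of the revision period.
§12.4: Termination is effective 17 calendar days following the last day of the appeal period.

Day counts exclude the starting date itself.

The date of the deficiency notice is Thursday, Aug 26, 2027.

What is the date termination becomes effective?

The last day of the acceptance period: 7 calendar days after Aug 26, 2027 is Sep 2, 2027.
The last day of the revision period: Sep 2, 2027 + 45 days = Oct 17, 2027.
The last day of the appeal period: Oct 17, 2027 + 25 days = Nov 11, 2027.
The date termination becomes effective: Nov 11, 2027 + 17 days = Nov 28, 2027.

Nov 28, 2027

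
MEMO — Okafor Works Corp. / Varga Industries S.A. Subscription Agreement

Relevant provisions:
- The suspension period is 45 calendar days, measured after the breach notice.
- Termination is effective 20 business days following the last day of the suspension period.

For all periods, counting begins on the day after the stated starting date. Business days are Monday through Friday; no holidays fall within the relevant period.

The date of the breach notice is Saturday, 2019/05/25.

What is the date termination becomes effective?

The last day of the suspension period: 45 calendar days after 2019/05/25 is 2019/07/09.
The date termination becomes effective: counting 20 business days from Tuesday, 2019/07/09 (Jul 10, Jul 11, Jul 12, Jul 15, …, Aug 2, Aug 5, Aug 6, skipping weekends) reaches Tuesday, 2019/08/06.

2019/08/06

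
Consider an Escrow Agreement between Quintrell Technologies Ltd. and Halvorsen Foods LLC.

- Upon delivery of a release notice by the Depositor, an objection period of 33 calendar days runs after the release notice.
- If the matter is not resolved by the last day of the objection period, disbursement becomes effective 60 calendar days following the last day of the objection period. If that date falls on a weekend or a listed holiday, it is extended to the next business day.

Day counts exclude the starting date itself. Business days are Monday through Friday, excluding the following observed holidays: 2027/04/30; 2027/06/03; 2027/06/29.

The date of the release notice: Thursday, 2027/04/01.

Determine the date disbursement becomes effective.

2027/07/05

Adding 33 calendar days to 2027/04/01 gives 2027/05/04, which is the last day of the objection period.
The date disbursement becomes effective: 60 calendar days after 2027/05/04 is 2027/07/03. That falls on a Saturday, so it rolls to the next business day, Monday, 2027/07/05.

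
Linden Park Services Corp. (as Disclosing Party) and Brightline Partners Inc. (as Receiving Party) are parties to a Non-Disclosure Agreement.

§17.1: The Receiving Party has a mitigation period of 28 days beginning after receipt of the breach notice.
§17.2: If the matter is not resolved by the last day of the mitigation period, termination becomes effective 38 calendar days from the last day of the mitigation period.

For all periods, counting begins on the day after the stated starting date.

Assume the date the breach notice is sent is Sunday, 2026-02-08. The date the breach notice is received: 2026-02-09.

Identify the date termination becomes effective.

2026-04-16

The last day of the mitigation period: 2026-02-09 + 28 days = 2026-03-09.
The date termination becomes effective: 38 calendar days after 2026-03-09 is 2026-04-16.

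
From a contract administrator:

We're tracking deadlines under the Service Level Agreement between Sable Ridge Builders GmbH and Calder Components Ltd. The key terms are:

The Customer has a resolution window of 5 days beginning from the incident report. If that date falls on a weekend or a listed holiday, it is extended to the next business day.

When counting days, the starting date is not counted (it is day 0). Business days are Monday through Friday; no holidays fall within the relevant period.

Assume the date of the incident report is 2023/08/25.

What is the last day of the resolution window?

2023/08/30

Adding 5 calendar days to 2023/08/25 gives 2023/08/30, which is the last day of the resolution window. 2023/08/30 is a Wednesday, so no roll-forward applies.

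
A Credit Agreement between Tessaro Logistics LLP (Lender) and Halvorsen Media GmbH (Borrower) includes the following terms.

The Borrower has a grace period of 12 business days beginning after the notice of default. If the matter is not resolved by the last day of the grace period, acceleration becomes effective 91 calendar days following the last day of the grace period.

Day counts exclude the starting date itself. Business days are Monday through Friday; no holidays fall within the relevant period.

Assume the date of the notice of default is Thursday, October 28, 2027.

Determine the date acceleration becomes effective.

The last day of the grace period: 12 business days after Thursday, October 28, 2027, skipping weekends — Oct 29, Nov 1, Nov 2, Nov 3, …, Nov 11, Nov 12, Nov 15 — lands on Monday, November 15, 2027.
Adding 91 calendar days to November 15, 2027 gives February 14, 2028, which is the date acceleration becomes effective.

February 14, 2028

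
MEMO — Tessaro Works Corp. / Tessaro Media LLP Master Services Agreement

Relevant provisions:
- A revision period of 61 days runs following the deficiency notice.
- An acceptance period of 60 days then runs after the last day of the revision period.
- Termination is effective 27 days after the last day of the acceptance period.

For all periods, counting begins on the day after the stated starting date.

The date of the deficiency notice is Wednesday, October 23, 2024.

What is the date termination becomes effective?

Adding 61 calendar days to October 23, 2024 gives December 23, 2024, which is the last day of the revision period.
The last day of the acceptance period: 60 calendar days after December 23, 2024 is February 21, 2025.
The date termination becomes effective: February 21, 2025 + 27 days = March 20, 2025.

March 20, 2025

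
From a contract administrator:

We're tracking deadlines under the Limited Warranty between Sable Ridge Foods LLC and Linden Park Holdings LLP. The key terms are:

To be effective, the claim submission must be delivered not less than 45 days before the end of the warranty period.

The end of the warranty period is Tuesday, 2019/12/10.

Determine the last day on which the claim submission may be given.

2019/10/26

Counting back 45 calendar days from 2019/12/10 gives 2019/10/26.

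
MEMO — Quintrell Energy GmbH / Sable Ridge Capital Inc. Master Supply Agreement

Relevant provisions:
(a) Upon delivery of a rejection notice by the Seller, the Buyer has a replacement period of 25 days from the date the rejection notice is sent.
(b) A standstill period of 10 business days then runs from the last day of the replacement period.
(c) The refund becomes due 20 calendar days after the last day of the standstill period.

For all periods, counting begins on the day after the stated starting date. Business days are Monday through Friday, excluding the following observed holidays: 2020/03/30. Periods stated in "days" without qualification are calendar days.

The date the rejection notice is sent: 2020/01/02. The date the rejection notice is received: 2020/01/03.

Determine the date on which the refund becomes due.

2020/03/01

The last day of the replacement period: 25 calendar days after 2020/01/02 is 2020/01/27.
The last day of the standstill period: 10 business days after Monday, 2020/01/27, skipping weekends — Jan 28, Jan 29, Jan 30, Jan 31, Feb 3, Feb 4, Feb 5, Feb 6, Feb 7, Feb 10 — lands on Monday, 2020/02/10.
Adding 20 calendar days to 2020/02/10 gives 2020/03/01, which is the date on which the refund becomes due.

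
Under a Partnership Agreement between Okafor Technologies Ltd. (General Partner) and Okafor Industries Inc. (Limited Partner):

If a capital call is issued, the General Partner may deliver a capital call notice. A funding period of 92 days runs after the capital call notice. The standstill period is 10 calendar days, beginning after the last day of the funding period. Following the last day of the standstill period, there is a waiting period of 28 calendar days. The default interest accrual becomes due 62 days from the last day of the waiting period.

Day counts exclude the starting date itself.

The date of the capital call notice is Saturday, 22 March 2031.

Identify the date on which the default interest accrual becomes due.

30 September 2031

The last day of the funding period: 92 calendar days after 22 March 2031 is 22 June 2031.
The last day of the standstill period: 10 calendar days after 22 June 2031 is 2 July 2031.
Adding 28 calendar days to 2 July 2031 gives 30 July 2031, which is the last day of the waiting period.
The date on which the default interest accrual becomes due: 62 calendar days after 30 July 2031 is 30 September 2031.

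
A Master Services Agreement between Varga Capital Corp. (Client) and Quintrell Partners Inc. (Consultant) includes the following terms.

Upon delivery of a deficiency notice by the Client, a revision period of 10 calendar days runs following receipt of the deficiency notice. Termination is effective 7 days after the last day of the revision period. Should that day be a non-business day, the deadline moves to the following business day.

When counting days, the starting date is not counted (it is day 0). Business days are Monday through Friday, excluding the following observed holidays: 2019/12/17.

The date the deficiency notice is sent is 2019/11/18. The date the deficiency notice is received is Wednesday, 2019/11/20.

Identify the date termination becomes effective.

2019/12/09

Adding 10 calendar days to 2019/11/20 gives 2019/11/30, which is the last day of the revision period.
Adding 7 calendar days to 2019/11/30 gives 2019/12/07, which is the date termination becomes effective. That falls on a Saturday, so it rolls to the next business day, Monday, 2019/12/09.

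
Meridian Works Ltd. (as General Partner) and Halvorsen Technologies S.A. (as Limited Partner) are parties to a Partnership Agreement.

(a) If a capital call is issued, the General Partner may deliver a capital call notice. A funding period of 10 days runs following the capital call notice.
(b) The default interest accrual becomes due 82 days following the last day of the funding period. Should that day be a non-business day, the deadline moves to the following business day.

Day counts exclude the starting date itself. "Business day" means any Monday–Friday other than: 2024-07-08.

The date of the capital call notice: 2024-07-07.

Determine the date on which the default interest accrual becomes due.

The last day of the funding period: 10 calendar days after 2024-07-07 is 2024-07-17.
Adding 82 calendar days to 2024-07-17 gives 2024-10-07, which is the date on which the default interest accrual becomes due. 2024-10-07 is a Monday and is not a listed holiday, so no roll-forward applies.

2024-10-07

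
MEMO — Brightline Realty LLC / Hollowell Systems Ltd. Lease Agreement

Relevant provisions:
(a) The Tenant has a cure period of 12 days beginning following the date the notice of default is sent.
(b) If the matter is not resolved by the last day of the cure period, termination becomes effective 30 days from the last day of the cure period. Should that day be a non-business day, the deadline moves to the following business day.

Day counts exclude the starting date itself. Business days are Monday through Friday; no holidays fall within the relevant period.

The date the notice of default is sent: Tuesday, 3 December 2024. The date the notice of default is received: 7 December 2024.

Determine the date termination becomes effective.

The last day of the cure period: 3 December 2024 + 12 days = 15 December 2024.
The date termination becomes effective: 15 December 2024 + 30 days = 14 January 2025. 14 January 2025 is a Tuesday, so no roll-forward applies.

14 January 2025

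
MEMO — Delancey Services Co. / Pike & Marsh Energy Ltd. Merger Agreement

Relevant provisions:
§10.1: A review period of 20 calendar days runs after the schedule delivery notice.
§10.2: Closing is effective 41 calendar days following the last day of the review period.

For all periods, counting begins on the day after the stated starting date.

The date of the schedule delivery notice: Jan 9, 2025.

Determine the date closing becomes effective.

The last day of the review period: 20 calendar days after Jan 9, 2025 is Jan 29, 2025.
The date closing becomes effective: 41 calendar days after Jan 29, 2025 is Mar 11, 2025.

Mar 11, 2025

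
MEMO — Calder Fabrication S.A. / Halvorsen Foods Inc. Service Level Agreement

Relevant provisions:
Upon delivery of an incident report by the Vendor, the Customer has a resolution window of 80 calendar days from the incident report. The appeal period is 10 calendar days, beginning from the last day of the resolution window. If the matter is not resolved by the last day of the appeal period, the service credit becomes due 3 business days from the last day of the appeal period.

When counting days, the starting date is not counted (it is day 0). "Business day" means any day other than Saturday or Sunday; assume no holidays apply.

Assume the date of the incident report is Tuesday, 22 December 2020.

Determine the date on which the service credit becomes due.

The last day of the resolution window: 80 calendar days after 22 December 2020 is 12 March 2021.
The last day of the appeal period: 10 calendar days after 12 March 2021 is 22 March 2021.
From Monday, 22 March 2021, 3 business days (Mar 23, Mar 24, Mar 25, skipping weekends) brings us to Thursday, 25 March 2021, which is the date on which the service credit becomes due.

25 March 2021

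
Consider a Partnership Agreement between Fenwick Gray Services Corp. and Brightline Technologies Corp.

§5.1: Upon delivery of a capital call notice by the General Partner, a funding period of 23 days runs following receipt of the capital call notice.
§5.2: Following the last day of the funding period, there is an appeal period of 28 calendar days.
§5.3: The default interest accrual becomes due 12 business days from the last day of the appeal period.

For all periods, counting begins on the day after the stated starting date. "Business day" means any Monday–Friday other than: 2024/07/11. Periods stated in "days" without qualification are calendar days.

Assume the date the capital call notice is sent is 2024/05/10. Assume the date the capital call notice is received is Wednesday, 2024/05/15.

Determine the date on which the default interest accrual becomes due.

2024/07/24

The last day of the funding period: 23 calendar days after 2024/05/15 is 2024/06/07.
The last day of the appeal period: 28 calendar days after 2024/06/07 is 2024/07/05.
The date on which the default interest accrual becomes due: 12 business days after Friday, 2024/07/05, skipping weekends and the listed holiday on Jul 11 — Jul 8, Jul 9, Jul 10, Jul 12, …, Jul 22, Jul 23, Jul 24 — lands on Wednesday, 2024/07/24.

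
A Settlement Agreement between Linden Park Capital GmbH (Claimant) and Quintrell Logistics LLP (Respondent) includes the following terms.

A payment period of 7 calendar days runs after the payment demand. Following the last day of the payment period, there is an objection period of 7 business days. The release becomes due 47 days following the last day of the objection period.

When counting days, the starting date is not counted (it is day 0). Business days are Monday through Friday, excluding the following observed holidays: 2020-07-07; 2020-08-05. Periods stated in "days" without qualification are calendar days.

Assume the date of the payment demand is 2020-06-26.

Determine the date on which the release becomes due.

The last day of the payment period: 2020-06-26 + 7 days = 2020-07-03.
From Friday, 2020-07-03, 7 business days (Jul 6, Jul 8, Jul 9, Jul 10, Jul 13, Jul 14, Jul 15, skipping weekends and the listed holiday on Jul 7) brings us to Wednesday, 2020-07-15, which is the last day of the objection period.
The date on which the release becomes due: 2020-07-15 + 47 days = 2020-08-31.

2020-08-31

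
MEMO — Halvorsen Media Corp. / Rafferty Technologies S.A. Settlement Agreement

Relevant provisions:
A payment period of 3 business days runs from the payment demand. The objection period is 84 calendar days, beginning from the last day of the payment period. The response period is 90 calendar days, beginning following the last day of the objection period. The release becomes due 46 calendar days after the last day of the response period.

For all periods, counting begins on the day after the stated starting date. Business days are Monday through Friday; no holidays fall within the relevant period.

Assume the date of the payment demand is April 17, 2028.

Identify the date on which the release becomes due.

November 26, 2028

From Monday, April 17, 2028, 3 business days (Apr 18, Apr 19, Apr 20, skipping weekends) brings us to Thursday, April 20, 2028, which is the last day of the payment period.
The last day of the objection period: 84 calendar days after April 20, 2028 is July 13, 2028.
Adding 90 calendar days to July 13, 2028 gives October 11, 2028, which is the last day of the response period.
Adding 46 calendar days to October 11, 2028 gives November 26, 2028, which is the date on which the release becomes due.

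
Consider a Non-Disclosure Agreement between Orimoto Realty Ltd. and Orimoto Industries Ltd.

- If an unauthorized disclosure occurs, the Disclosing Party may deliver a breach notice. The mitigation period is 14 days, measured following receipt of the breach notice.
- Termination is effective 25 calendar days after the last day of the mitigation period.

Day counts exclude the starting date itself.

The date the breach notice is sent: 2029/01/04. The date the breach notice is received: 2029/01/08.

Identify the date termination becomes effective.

2029/02/16

Adding 14 calendar days to 2029/01/08 gives 2029/01/22, which is the last day of the mitigation period.
The date termination becomes effective: 25 calendar days after 2029/01/22 is 2029/02/16.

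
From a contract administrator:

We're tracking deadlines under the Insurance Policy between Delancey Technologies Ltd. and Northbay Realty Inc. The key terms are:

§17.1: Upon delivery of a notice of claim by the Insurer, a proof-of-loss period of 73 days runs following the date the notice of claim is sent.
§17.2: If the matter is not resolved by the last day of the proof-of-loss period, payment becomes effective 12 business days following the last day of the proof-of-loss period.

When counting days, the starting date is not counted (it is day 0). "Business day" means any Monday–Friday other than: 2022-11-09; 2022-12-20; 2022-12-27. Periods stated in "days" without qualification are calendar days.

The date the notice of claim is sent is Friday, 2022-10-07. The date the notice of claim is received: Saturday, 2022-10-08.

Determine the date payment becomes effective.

Adding 73 calendar days to 2022-10-07 gives 2022-12-19, which is the last day of the proof-of-loss period.
From Monday, 2022-12-19, 12 business days (Dec 21, Dec 22, Dec 23, Dec 26, …, Jan 4, Jan 5, Jan 6, skipping weekends and the listed holidays on Dec 20, Dec 27) brings us to Friday, 2023-01-06, which is the date payment becomes effective.

2023-01-06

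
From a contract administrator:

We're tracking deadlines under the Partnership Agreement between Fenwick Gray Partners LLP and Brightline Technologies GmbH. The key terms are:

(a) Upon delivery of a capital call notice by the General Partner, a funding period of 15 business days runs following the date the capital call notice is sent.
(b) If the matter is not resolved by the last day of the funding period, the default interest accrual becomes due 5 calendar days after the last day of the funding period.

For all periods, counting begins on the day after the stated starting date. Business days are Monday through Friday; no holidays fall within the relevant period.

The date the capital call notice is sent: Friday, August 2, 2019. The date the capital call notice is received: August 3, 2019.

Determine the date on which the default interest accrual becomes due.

The last day of the funding period: counting 15 business days from Friday, August 2, 2019 (Aug 5, Aug 6, Aug 7, Aug 8, …, Aug 21, Aug 22, Aug 23, skipping weekends) reaches Friday, August 23, 2019.
The date on which the default interest accrual becomes due: August 23, 2019 + 5 days = August 28, 2019.

August 28, 2019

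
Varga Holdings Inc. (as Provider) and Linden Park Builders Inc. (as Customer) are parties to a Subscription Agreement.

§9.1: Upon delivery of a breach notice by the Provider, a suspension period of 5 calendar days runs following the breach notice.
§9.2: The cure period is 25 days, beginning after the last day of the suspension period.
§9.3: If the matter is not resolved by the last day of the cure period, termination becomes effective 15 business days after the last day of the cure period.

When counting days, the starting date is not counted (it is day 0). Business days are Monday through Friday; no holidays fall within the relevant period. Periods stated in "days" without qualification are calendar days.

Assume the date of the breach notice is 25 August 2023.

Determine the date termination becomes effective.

The last day of the suspension period: 25 August 2023 + 5 days = 30 August 2023.
The last day of the cure period: 25 calendar days after 30 August 2023 is 24 September 2023.
From Sunday, 24 September 2023, 15 business days (Sep 25, Sep 26, Sep 27, Sep 28, …, Oct 11, Oct 12, Oct 13, skipping weekends) brings us to Friday, 13 October 2023, which is the date termination becomes effective.

13 October 2023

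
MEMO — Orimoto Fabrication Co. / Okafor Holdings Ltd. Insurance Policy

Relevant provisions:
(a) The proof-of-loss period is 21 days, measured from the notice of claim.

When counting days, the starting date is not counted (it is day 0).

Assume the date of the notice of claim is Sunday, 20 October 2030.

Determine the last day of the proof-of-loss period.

10 November 2030

The last day of the proof-of-loss period: 21 calendar days after 20 October 2030 is 10 November 2030.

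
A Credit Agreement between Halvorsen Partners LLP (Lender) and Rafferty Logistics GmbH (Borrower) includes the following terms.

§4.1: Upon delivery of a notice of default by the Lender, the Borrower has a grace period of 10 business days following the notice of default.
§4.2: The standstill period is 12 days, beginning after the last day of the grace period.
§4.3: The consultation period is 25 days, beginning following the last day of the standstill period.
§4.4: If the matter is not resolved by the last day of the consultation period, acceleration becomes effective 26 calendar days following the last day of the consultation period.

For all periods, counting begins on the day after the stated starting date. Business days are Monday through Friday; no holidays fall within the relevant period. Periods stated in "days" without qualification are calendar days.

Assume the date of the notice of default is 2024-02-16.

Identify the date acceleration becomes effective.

The last day of the grace period: counting 10 business days from Friday, 2024-02-16 (Feb 19, Feb 20, Feb 21, Feb 22, Feb 23, Feb 26, Feb 27, Feb 28, Feb 29, Mar 1, skipping weekends) reaches Friday, 2024-03-01.
The last day of the standstill period: 2024-03-01 + 12 days = 2024-03-13.
The last day of the consultation period: 25 calendar days after 2024-03-13 is 2024-04-07.
The date acceleration becomes effective: 2024-04-07 + 26 days = 2024-05-03.

2024-05-03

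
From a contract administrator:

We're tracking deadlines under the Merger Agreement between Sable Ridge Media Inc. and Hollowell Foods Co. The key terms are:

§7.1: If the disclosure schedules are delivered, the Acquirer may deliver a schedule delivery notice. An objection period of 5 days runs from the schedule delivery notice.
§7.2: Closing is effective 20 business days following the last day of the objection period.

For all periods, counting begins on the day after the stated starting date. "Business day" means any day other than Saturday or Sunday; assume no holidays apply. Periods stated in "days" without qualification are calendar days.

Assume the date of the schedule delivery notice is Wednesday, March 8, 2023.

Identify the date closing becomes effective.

April 10, 2023

The last day of the objection period: March 8, 2023 + 5 days = March 13, 2023.
The date closing becomes effective: 20 business days after Monday, March 13, 2023, skipping weekends — Mar 14, Mar 15, Mar 16, Mar 17, …, Apr 6, Apr 7, Apr 10 — lands on Monday, April 10, 2023.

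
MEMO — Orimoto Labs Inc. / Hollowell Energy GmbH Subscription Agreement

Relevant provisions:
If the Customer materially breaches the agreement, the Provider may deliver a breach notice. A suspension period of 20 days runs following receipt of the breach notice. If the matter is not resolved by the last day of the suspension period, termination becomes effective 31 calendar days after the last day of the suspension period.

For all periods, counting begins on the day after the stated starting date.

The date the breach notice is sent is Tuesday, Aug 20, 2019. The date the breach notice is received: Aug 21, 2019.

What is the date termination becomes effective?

Oct 11, 2019

Adding 20 calendar days to Aug 21, 2019 gives Sep 10, 2019, which is the last day of the suspension period.
The date termination becomes effective: Sep 10, 2019 + 31 days = Oct 11, 2019.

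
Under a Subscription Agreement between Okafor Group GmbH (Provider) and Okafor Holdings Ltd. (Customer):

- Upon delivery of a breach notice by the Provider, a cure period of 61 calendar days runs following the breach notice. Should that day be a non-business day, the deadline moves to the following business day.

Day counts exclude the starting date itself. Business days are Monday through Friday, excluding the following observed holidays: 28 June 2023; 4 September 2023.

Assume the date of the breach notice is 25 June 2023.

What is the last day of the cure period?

The last day of the cure period: 61 calendar days after 25 June 2023 is 25 August 2023. 25 August 2023 is a Friday and is not a listed holiday, so no roll-forward applies.

25 August 2023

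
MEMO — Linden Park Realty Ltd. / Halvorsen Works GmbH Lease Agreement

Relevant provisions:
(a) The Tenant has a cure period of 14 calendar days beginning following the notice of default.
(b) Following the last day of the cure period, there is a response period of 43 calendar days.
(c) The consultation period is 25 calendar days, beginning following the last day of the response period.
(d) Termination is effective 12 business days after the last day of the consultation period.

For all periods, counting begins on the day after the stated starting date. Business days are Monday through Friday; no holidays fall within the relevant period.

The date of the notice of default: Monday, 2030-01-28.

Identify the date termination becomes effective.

Adding 14 calendar days to 2030-01-28 gives 2030-02-11, which is the last day of the cure period.
The last day of the response period: 2030-02-11 + 43 days = 2030-03-26.
The last day of the consultation period: 2030-03-26 + 25 days = 2030-04-20.
From Saturday, 2030-04-20, 12 business days (Apr 22, Apr 23, Apr 24, Apr 25, …, May 3, May 6, May 7, skipping weekends) brings us to Tuesday, 2030-05-07, which is the date termination becomes effective.

2030-05-07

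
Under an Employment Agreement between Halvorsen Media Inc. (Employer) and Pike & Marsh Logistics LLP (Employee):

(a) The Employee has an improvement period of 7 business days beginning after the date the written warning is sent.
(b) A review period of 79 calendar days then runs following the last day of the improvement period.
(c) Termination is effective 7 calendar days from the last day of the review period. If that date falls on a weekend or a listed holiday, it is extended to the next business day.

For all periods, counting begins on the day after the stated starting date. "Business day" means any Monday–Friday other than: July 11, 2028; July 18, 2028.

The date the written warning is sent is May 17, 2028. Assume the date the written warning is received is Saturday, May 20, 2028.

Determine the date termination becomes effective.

From Wednesday, May 17, 2028, 7 business days (May 18, May 19, May 22, May 23, May 24, May 25, May 26, skipping weekends) brings us to Friday, May 26, 2028, which is the last day of the improvement period.
The last day of the review period: 79 calendar days after May 26, 2028 is August 13, 2028.
The date termination becomes effective: August 13, 2028 + 7 days = August 20, 2028. That falls on a Sunday, so it rolls to the next business day, Monday, August 21, 2028.

August 21, 2028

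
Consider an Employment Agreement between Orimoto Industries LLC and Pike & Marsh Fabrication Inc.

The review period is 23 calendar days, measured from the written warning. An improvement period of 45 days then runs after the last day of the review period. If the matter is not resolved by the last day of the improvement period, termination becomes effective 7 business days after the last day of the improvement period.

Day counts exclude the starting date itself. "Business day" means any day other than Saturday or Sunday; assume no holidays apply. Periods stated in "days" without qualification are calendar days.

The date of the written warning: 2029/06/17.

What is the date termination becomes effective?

The last day of the review period: 2029/06/17 + 23 days = 2029/07/10.
The last day of the improvement period: 2029/07/10 + 45 days = 2029/08/24.
The date termination becomes effective: counting 7 business days from Friday, 2029/08/24 (Aug 27, Aug 28, Aug 29, Aug 30, Aug 31, Sep 3, Sep 4, skipping weekends) reaches Tuesday, 2029/09/04.

2029/09/04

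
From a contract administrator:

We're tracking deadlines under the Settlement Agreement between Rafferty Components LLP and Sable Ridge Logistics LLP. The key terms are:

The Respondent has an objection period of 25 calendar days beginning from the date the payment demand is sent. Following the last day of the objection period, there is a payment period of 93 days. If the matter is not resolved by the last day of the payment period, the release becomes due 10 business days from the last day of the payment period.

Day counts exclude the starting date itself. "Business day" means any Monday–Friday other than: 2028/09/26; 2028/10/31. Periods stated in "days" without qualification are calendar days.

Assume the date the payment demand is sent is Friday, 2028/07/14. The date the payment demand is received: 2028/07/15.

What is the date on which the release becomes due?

The last day of the objection period: 25 calendar days after 2028/07/14 is 2028/08/08.
The last day of the payment period: 93 calendar days after 2028/08/08 is 2028/11/09.
The date on which the release becomes due: 10 business days after Thursday, 2028/11/09, skipping weekends — Nov 10, Nov 13, Nov 14, Nov 15, Nov 16, Nov 17, Nov 20, Nov 21, Nov 22, Nov 23 — lands on Thursday, 2028/11/23.

2028/11/23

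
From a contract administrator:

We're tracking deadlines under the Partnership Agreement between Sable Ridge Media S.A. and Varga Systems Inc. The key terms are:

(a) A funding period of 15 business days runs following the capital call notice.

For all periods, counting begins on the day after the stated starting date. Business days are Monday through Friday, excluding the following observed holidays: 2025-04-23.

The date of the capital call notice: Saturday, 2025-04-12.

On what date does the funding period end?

The last day of the funding period: 15 business days after Saturday, 2025-04-12, skipping weekends and the listed holiday on Apr 23 — Apr 14, Apr 15, Apr 16, Apr 17, …, May 1, May 2, May 5 — lands on Monday, 2025-05-05.

2025-05-05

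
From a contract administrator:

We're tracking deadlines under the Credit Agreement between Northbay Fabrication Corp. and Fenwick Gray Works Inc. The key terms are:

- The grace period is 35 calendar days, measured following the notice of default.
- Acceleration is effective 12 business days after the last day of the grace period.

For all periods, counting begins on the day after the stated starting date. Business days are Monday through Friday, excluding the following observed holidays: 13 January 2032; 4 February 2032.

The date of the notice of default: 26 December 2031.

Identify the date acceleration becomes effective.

The last day of the grace period: 26 December 2031 + 35 days = 30 January 2032.
From Friday, 30 January 2032, 12 business days (Feb 2, Feb 3, Feb 5, Feb 6, …, Feb 16, Feb 17, Feb 18, skipping weekends and the listed holiday on Feb 4) brings us to Wednesday, 18 February 2032, which is the date acceleration becomes effective.

18 February 2032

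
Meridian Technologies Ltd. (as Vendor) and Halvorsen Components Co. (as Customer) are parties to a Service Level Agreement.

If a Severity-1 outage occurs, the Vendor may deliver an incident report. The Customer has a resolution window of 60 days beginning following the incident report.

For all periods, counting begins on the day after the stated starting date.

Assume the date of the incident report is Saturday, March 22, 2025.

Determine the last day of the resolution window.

Adding 60 calendar days to March 22, 2025 gives May 21, 2025, which is the last day of the resolution window.

May 21, 2025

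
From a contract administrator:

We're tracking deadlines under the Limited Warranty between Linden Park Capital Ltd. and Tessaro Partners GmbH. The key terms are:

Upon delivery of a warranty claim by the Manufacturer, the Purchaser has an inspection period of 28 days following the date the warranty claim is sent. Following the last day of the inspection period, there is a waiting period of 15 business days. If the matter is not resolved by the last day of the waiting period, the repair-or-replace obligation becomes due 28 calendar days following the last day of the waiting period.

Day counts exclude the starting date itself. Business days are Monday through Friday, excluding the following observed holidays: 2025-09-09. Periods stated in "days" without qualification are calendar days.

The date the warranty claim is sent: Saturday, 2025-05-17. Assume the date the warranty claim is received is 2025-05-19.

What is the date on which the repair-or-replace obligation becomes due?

The last day of the inspection period: 2025-05-17 + 28 days = 2025-06-14.
The last day of the waiting period: counting 15 business days from Saturday, 2025-06-14 (Jun 16, Jun 17, Jun 18, Jun 19, …, Jul 2, Jul 3, Jul 4, skipping weekends) reaches Friday, 2025-07-04.
The date on which the repair-or-replace obligation becomes due: 2025-07-04 + 28 days = 2025-08-01.

2025-08-01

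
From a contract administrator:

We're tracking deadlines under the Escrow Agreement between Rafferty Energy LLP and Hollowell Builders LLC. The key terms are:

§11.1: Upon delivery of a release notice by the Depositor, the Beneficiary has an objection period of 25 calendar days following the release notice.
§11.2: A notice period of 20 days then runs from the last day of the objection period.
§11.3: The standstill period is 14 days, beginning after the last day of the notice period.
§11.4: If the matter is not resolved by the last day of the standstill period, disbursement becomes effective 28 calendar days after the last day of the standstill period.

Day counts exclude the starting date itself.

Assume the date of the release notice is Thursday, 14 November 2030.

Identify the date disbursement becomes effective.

9 February 2031

Adding 25 calendar days to 14 November 2030 gives 9 December 2030, which is the last day of the objection period.
Adding 20 calendar days to 9 December 2030 gives 29 December 2030, which is the last day of the notice period.
The last day of the standstill period: 14 calendar days after 29 December 2030 is 12 January 2031.
The date disbursement becomes effective: 28 calendar days after 12 January 2031 is 9 February 2031.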